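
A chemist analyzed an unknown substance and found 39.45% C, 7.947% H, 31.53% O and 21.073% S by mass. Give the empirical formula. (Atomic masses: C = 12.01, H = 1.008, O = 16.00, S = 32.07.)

Assume 100 g: 39.45 g C, 7.947 g H, 31.53 g O, 21.073 g S.
C: 39.45 g ÷ 12.01 g/mol = 3.285 mol
H: 7.947 g ÷ 1.008 g/mol = 7.884 mol
O: 31.53 g ÷ 16.00 g/mol = 1.971 mol
S: 21.073 g ÷ 32.07 g/mol = 0.6571 mol
Smallest is S at 0.6571 mol; normalising gives C 4.999, H 11.998, O 2.999, S 1.000
→ C5H12O3S

C5H12O3S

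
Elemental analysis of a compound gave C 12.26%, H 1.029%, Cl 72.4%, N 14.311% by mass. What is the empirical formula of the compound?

CHCl2N

Assume 100 g: 12.26 g C, 1.029 g H, 72.4 g Cl, 14.311 g N.
n(C) = 12.26/12.01 = 1.021, n(H) = 1.029/1.008 = 1.021, n(Cl) = 72.4/35.45 = 2.042, n(N) = 14.311/14.01 = 1.021
Ratios (÷ 1.021): C 1.000, H 1.000, Cl 2.001, N 1.001
→ CHCl2N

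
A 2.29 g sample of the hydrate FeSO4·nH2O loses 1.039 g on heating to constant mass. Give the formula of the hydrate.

Mass of anhydrous FeSO4 = 2.29 − 1.039 = 1.251 g
mol H2O = 1.039 / 18.02 = 0.05766
Molar mass of FeSO4 = 151.92 g/mol → mol FeSO4 = 1.251 / 151.92 = 0.008235
n = 0.05766 / 0.008235 = 7.00 ≈ 7 → FeSO4·7H2O

FeSO4·7H2O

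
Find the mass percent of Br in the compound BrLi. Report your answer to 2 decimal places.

92.01%

Molar mass = 1(79.90) + 1(6.94) = 86.840 g/mol
Mass of Br per mole = 1 × 79.90 = 79.900 g
% Br = 79.900 / 86.840 × 100 = 92.01%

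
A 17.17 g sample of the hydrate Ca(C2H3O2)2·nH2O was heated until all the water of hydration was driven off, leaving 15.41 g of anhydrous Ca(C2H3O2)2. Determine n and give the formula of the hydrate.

Mass of water lost = 17.17 − 15.41 = 1.76 g → 1.76 / 18.02 = 0.09767 mol H2O
Molar mass of Ca(C2H3O2)2 = 158.17 g/mol → mol Ca(C2H3O2)2 = 15.41 / 158.17 = 0.09743
n = 0.09767 / 0.09743 = 1.00 ≈ 1 → Ca(C2H3O2)2·H2O

Ca(C2H3O2)2·H2O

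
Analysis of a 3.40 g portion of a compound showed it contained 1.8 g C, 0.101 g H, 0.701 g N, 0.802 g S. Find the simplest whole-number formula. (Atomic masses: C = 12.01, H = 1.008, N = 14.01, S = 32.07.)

Moles — C: 1.8 / 12.01 = 0.1499 mol; H: 0.101 / 1.008 = 0.1002 mol; N: 0.701 / 14.01 = 0.05004 mol; S: 0.802 / 32.07 = 0.02501 mol
Ratios (÷ 0.02501): C 5.993, H 4.007, N 2.001, S 1.000
≈ 6:4:2:1 → C6H4N2S

C6H4N2S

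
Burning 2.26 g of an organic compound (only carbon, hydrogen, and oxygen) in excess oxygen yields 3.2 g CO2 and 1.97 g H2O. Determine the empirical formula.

CH3O

mol C = 3.2 / 44.01 = 0.07271; mass C = 0.07271 × 12.01 = 0.8733 g
mol H = 2 × (1.97 / 18.02) = 0.2186; mass H = 0.2186 × 1.008 = 0.2204 g
mass O = 2.26 − (1.094) = 1.166 g → mol O = 0.07290
Divide by the smallest (0.07271 mol C): C 1.000, H 3.007, O 1.003
≈ 1:3:1 → CH3O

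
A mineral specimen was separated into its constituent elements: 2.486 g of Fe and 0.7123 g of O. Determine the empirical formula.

Fe: 2.486 g ÷ 55.85 g/mol = 0.04451 mol
O: 0.7123 g ÷ 16.00 g/mol = 0.04452 mol
Smallest is Fe at 0.04451 mol; normalising gives Fe 1.000, O 1.000
→ FeO

FeO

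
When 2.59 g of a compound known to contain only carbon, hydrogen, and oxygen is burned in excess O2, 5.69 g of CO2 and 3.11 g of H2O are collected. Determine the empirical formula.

mol C = 5.69 / 44.01 = 0.1293; mass C = 0.1293 × 12.01 = 1.553 g
mol H = 2 × (3.11 / 18.02) = 0.3452; mass H = 0.3452 × 1.008 = 0.3479 g
mass O = 2.59 − (1.901) = 0.6893 g → mol O = 0.04308
Divide by the smallest (0.04308 mol O): C 3.001, H 8.012, O 1.000
≈ 3:8:1 → C3H8O

C3H8O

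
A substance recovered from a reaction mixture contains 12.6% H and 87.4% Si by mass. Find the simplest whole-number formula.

H4Si

Assume 100 g: 12.6 g H, 87.4 g Si.
Moles — H: 12.6 / 1.008 = 12.5 mol; Si: 87.4 / 28.09 = 3.111 mol
Smallest is Si at 3.111 mol; normalising gives H 4.017, Si 1.000
Ratio ≈ 4:1, so the empirical formula is H4Si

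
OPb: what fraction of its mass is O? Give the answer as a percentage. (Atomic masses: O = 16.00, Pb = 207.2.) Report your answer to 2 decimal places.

7.17%

Molar mass = 1(16.00) + 1(207.2) = 223.200 g/mol
Mass of O per mole = 1 × 16.00 = 16.000 g
% O = 16.000 / 223.200 × 100 = 7.17%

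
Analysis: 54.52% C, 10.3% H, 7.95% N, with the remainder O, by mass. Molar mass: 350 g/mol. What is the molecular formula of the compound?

C16H36N2O6

Assume 100 g: 54.52 g C, 10.3 g H, 7.95 g N, 27.23 g O.
Moles — C: 54.52 / 12.01 = 4.54 mol; H: 10.3 / 1.008 = 10.22 mol; N: 7.95 / 14.01 = 0.5675 mol; O: 27.23 / 16.00 = 1.702 mol
Smallest is N at 0.5675 mol; normalising gives C 8.000, H 18.007, N 1.000, O 2.999
≈ 8:18:1:3 → C8H18NO3
Empirical-formula mass = 176.23 g/mol
n = 350 / 176.23 = 1.99 ≈ 2
Molecular formula = (C8H18NO3)×2 = C16H36N2O6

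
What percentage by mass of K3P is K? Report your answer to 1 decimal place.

Molar mass = 3(39.10) + 1(30.97) = 148.270 g/mol
Mass of K per mole = 3 × 39.10 = 117.300 g
% K = 117.300 / 148.270 × 100 = 79.1%

79.1%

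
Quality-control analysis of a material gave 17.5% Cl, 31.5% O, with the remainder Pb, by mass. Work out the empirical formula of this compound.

Assume 100 g: 17.5 g Cl, 31.5 g O, 51 g Pb.
n(Cl) = 17.5/35.45 = 0.4937, n(O) = 31.5/16.00 = 1.969, n(Pb) = 51/207.2 = 0.2461
Divide by the smallest (0.2461 mol Pb): Cl 2.006, O 7.999, Pb 1.000
≈ 2:8:1 → Cl2O8Pb

Cl2O8Pb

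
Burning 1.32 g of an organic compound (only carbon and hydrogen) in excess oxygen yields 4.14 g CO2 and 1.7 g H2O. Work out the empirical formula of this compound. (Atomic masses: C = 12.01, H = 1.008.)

mol C = 4.14 / 44.01 = 0.09407; mass C = 0.09407 × 12.01 = 1.130 g
mol H = 2 × (1.7 / 18.02) = 0.1887; mass H = 0.1887 × 1.008 = 0.1902 g
Smallest is C at 0.09407 mol; normalising gives C 1.000, H 2.006
→ CH2

CH2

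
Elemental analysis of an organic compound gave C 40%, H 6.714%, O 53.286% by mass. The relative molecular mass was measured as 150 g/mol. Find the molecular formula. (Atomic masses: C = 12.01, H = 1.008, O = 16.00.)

C5H10O5

Assume 100 g: 40 g C, 6.714 g H, 53.286 g O.
C: 40 g ÷ 12.01 g/mol = 3.331 mol
H: 6.714 g ÷ 1.008 g/mol = 6.661 mol
O: 53.286 g ÷ 16.00 g/mol = 3.33 mol
Ratios (÷ 3.33): C 1.000, H 2.000, O 1.000
≈ 1:2:1 → CH2O
Empirical-formula mass = 30.03 g/mol
n = 150 / 30.03 = 5.00 ≈ 5
Molecular formula = (CH2O)×5 = C5H10O5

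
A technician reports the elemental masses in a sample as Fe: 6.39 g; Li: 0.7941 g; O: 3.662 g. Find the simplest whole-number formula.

n(Fe) = 6.39/55.85 = 0.1144, n(Li) = 0.7941/6.94 = 0.1144, n(O) = 3.662/16.00 = 0.2289
Smallest is Fe at 0.1144 mol; normalising gives Fe 1.000, Li 1.000, O 2.000
→ FeLiO2

FeLiO2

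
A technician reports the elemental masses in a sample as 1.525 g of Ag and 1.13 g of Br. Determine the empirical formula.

AgBr

n(Ag) = 1.525/107.87 = 0.01414, n(Br) = 1.13/79.90 = 0.01414
Ratios (÷ 0.01414): Ag 1.000, Br 1.000
→ AgBr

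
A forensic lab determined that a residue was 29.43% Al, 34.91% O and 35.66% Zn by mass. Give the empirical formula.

Assume 100 g: 29.43 g Al, 34.91 g O, 35.66 g Zn.
Moles — Al: 29.43 / 26.98 = 1.091 mol; O: 34.91 / 16.00 = 2.182 mol; Zn: 35.66 / 65.38 = 0.5454 mol
Ratios (÷ 0.5454): Al 2.000, O 4.000, Zn 1.000
→ Al2O4Zn

Al2O4Zn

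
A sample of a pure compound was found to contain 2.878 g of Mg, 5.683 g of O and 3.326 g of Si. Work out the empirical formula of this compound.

Moles — Mg: 2.878 / 24.31 = 0.1184 mol; O: 5.683 / 16.00 = 0.3552 mol; Si: 3.326 / 28.09 = 0.1184 mol
Divide by the smallest (0.1184 mol Mg): Mg 1.000, O 3.000, Si 1.000
→ MgO3Si

MgO3Si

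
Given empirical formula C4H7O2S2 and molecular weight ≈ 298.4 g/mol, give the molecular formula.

C8H14O4S4

Empirical-formula mass = 151.24 g/mol
n = 298.4 / 151.24 = 1.97 ≈ 2
Molecular formula = (C4H7O2S2)2 = C8H14O4S4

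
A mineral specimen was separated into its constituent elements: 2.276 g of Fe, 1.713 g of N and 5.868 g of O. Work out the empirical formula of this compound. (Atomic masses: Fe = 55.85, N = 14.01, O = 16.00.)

Moles — Fe: 2.276 / 55.85 = 0.04075 mol; N: 1.713 / 14.01 = 0.1223 mol; O: 5.868 / 16.00 = 0.3668 mol
Divide by the smallest (0.04075 mol Fe): Fe 1.000, N 3.000, O 9.000
≈ 1:3:9 → FeN3O9

FeN3O9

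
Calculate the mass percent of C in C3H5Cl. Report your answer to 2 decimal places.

47.09%

Molar mass = 3(12.01) + 5(1.008) + 1(35.45) = 76.520 g/mol
Mass of C per mole = 3 × 12.01 = 36.030 g
% C = 36.030 / 76.520 × 100 = 47.09%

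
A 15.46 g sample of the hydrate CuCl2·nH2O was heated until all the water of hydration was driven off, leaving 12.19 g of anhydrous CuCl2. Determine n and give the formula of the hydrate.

CuCl2·2H2O

Mass of water lost = 15.46 − 12.19 = 3.27 g → 3.27 / 18.02 = 0.1815 mol H2O
Molar mass of CuCl2 = 134.45 g/mol → mol CuCl2 = 12.19 / 134.45 = 0.09067
n = 0.1815 / 0.09067 = 2.00 ≈ 2 → CuCl2·2H2O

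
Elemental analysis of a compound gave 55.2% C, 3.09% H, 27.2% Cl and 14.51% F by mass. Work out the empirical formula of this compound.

Assume 100 g: 55.2 g C, 3.09 g H, 27.2 g Cl, 14.51 g F.
n(C) = 55.2/12.01 = 4.596, n(H) = 3.09/1.008 = 3.065, n(Cl) = 27.2/35.45 = 0.7673, n(F) = 14.51/19.00 = 0.7637
Smallest is F at 0.7637 mol; normalising gives C 6.018, H 4.014, Cl 1.005, F 1.000
Ratio ≈ 6:4:1:1, so the empirical formula is C6H4ClF

C6H4ClF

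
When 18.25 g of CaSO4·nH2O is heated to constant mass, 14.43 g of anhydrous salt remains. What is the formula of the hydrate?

Mass of water lost = 18.25 − 14.43 = 3.82 g → 3.82 / 18.02 = 0.212 mol H2O
Molar mass of CaSO4 = 136.15 g/mol → mol CaSO4 = 14.43 / 136.15 = 0.106
n = 0.212 / 0.106 = 2.00 ≈ 2 → CaSO4·2H2O

CaSO4·2H2O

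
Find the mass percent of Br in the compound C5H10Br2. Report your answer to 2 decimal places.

69.50%

Molar mass = 5(12.01) + 10(1.008) + 2(79.90) = 229.930 g/mol
Mass of Br per mole = 2 × 79.90 = 159.800 g
% Br = 159.800 / 229.930 × 100 = 69.50%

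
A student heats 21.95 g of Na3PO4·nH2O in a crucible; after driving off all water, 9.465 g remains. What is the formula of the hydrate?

Mass of water lost = 21.95 − 9.465 = 12.48 g → 12.48 / 18.02 = 0.6928 mol H2O
Molar mass of Na3PO4 = 163.94 g/mol → mol Na3PO4 = 9.465 / 163.94 = 0.05773
n = 0.6928 / 0.05773 = 12.00 ≈ 12 → Na3PO4·12H2O

Na3PO4·12H2O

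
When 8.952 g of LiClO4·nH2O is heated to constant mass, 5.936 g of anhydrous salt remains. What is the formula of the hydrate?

LiClO4·3H2O

Mass of water lost = 8.952 − 5.936 = 3.016 g → 3.016 / 18.02 = 0.1674 mol H2O
Molar mass of LiClO4 = 106.39 g/mol → mol LiClO4 = 5.936 / 106.39 = 0.05579
n = 0.1674 / 0.05579 = 3.00 ≈ 3 → LiClO4·3H2O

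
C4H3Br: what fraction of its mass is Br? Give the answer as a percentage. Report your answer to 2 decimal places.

61.01%

Molar mass = 4(12.01) + 3(1.008) + 1(79.90) = 130.964 g/mol
Mass of Br per mole = 1 × 79.90 = 79.900 g
% Br = 79.900 / 130.964 × 100 = 61.01%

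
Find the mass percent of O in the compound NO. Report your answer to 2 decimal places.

Molar mass = 1(14.01) + 1(16.00) = 30.010 g/mol
Mass of O per mole = 1 × 16.00 = 16.000 g
% O = 16.000 / 30.010 × 100 = 53.32%

53.32%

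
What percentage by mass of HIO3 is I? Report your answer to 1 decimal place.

Molar mass = 1(1.008) + 1(126.90) + 3(16.00) = 175.908 g/mol
Mass of I per mole = 1 × 126.90 = 126.900 g
% I = 126.900 / 175.908 × 100 = 72.1%

72.1%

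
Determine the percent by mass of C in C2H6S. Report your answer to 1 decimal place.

38.7%

Molar mass = 2(12.01) + 6(1.008) + 1(32.07) = 62.138 g/mol
Mass of C per mole = 2 × 12.01 = 24.020 g
% C = 24.020 / 62.138 × 100 = 38.7%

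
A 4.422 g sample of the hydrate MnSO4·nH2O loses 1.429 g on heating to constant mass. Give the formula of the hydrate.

Mass of anhydrous MnSO4 = 4.422 − 1.429 = 2.993 g
mol H2O = 1.429 / 18.02 = 0.0793
Molar mass of MnSO4 = 151.01 g/mol → mol MnSO4 = 2.993 / 151.01 = 0.01982
n = 0.0793 / 0.01982 = 4.00 ≈ 4 → MnSO4·4H2O

MnSO4·4H2O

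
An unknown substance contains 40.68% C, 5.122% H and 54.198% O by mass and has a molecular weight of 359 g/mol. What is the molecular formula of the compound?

Assume 100 g: 40.68 g C, 5.122 g H, 54.198 g O.
n(C) = 40.68/12.01 = 3.387, n(H) = 5.122/1.008 = 5.081, n(O) = 54.198/16.00 = 3.387
Smallest is C at 3.387 mol; normalising gives C 1.000, H 1.500, O 1.000
×2: C 2.00, H 3.00, O 2.00 → C2H3O2
Empirical-formula mass = 59.04 g/mol
n = 359 / 59.04 = 6.08 ≈ 6
Molecular formula = (C2H3O2)×6 = C12H18O12

C12H18O12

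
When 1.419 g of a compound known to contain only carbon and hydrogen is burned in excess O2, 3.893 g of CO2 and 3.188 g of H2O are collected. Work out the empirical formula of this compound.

mol C = 3.893 / 44.01 = 0.08846; mass C = 0.08846 × 12.01 = 1.062 g
mol H = 2 × (3.188 / 18.02) = 0.3538; mass H = 0.3538 × 1.008 = 0.3567 g
Divide by the smallest (0.08846 mol C): C 1.000, H 4.000
→ CH4

CH4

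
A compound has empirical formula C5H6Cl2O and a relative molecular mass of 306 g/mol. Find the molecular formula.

Empirical-formula mass = 153.00 g/mol
n = 306 / 153.00 = 2.00 ≈ 2
Molecular formula = (C5H6Cl2O)2 = C10H12Cl4O2

C10H12Cl4O2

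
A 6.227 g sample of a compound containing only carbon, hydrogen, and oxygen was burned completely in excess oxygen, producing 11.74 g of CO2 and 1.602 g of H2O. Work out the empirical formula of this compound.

C3H2O2

mol C = 11.74 / 44.01 = 0.2668; mass C = 0.2668 × 12.01 = 3.204 g
mol H = 2 × (1.602 / 18.02) = 0.1778; mass H = 0.1778 × 1.008 = 0.1792 g
mass O = 6.227 − (3.383) = 2.844 g → mol O = 0.1778
Ratios (÷ 0.1778): C 1.501, H 1.000, O 1.000
×2: C 3.00, H 2.00, O 2.00 → C3H2O2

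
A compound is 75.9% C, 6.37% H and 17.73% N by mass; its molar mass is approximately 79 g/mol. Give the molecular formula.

C5H5N

Assume 100 g: 75.9 g C, 6.37 g H, 17.73 g N.
Moles — C: 75.9 / 12.01 = 6.32 mol; H: 6.37 / 1.008 = 6.319 mol; N: 17.73 / 14.01 = 1.266 mol
Smallest is N at 1.266 mol; normalising gives C 4.994, H 4.994, N 1.000
Ratio ≈ 5:5:1, so the empirical formula is C5H5N
Empirical-formula mass = 79.10 g/mol
n = 79 / 79.10 = 1.00 ≈ 1
Molecular formula = empirical formula = C5H5N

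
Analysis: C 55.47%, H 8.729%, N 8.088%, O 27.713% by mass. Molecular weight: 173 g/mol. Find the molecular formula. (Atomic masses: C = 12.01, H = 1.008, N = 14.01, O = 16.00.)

C8H15NO3

Assume 100 g: 55.47 g C, 8.729 g H, 8.088 g N, 27.713 g O.
Moles — C: 55.47 / 12.01 = 4.619 mol; H: 8.729 / 1.008 = 8.66 mol; N: 8.088 / 14.01 = 0.5773 mol; O: 27.713 / 16.00 = 1.732 mol
Divide by the smallest (0.5773 mol N): C 8.000, H 15.000, N 1.000, O 3.000
Ratio ≈ 8:15:1:3, so the empirical formula is C8H15NO3
Empirical-formula mass = 173.21 g/mol
n = 173 / 173.21 = 1.00 ≈ 1
Molecular formula = empirical formula = C8H15NO3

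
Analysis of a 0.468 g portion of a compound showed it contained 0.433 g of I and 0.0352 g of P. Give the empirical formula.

I3P

n(I) = 0.433/126.90 = 0.003412, n(P) = 0.0352/30.97 = 0.001137
Smallest is P at 0.001137 mol; normalising gives I 3.002, P 1.000
≈ 3:1 → I3P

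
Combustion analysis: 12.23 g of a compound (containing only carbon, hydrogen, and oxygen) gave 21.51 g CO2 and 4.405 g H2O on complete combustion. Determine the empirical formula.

mol C = 21.51 / 44.01 = 0.4888; mass C = 0.4888 × 12.01 = 5.870 g
mol H = 2 × (4.405 / 18.02) = 0.4889; mass H = 0.4889 × 1.008 = 0.4928 g
mass O = 12.23 − (6.363) = 5.867 g → mol O = 0.3667
Ratios (÷ 0.3667): C 1.333, H 1.333, O 1.000
Multiply by 3: C 4.00, H 4.00, O 3.00 → C4H4O3

C4H4O3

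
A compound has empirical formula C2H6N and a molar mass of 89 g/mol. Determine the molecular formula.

C4H12N2

Empirical-formula mass = 44.08 g/mol
n = 89 / 44.08 = 2.02 ≈ 2
Molecular formula = (C2H6N)2 = C4H12N2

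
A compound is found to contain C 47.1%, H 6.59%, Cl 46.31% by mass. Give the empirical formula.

Assume 100 g: 47.1 g C, 6.59 g H, 46.31 g Cl.
C: 47.1 g ÷ 12.01 g/mol = 3.922 mol
H: 6.59 g ÷ 1.008 g/mol = 6.538 mol
Cl: 46.31 g ÷ 35.45 g/mol = 1.306 mol
Smallest is Cl at 1.306 mol; normalising gives C 3.002, H 5.005, Cl 1.000
Ratio ≈ 3:5:1, so the empirical formula is C3H5Cl

C3H5Cl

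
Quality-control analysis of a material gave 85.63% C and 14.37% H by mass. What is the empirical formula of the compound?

CH2

Assume 100 g: 85.63 g C, 14.37 g H.
n(C) = 85.63/12.01 = 7.13, n(H) = 14.37/1.008 = 14.26
Ratios (÷ 7.13): C 1.000, H 1.999
Ratio ≈ 1:2, so the empirical formula is CH2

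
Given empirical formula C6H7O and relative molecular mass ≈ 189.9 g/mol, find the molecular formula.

Empirical-formula mass = 95.12 g/mol
n = 189.9 / 95.12 = 2.00 ≈ 2
Molecular formula = (C6H7O)2 = C12H14O2

C12H14O2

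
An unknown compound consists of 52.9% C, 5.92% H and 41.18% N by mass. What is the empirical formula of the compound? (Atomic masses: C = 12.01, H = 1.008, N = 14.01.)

C3H4N2

Assume 100 g: 52.9 g C, 5.92 g H, 41.18 g N.
Moles — C: 52.9 / 12.01 = 4.405 mol; H: 5.92 / 1.008 = 5.873 mol; N: 41.18 / 14.01 = 2.939 mol
Smallest is N at 2.939 mol; normalising gives C 1.499, H 1.998, N 1.000
Scaling by 2: C 3.00, H 4.00, N 2.00 → C3H4N2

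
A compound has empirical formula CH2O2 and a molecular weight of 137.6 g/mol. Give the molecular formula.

Empirical-formula mass = 46.03 g/mol
n = 137.6 / 46.03 = 2.99 ≈ 3
Molecular formula = (CH2O2)3 = C3H6O6

C3H6O6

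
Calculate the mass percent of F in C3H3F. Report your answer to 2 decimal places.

32.73%

Molar mass = 3(12.01) + 3(1.008) + 1(19.00) = 58.054 g/mol
Mass of F per mole = 1 × 19.00 = 19.000 g
% F = 19.000 / 58.054 × 100 = 32.73%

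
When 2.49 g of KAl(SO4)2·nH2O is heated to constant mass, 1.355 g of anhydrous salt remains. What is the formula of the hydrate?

Mass of water lost = 2.49 − 1.355 = 1.135 g → 1.135 / 18.02 = 0.06299 mol H2O
Molar mass of KAl(SO4)2 = 258.22 g/mol → mol KAl(SO4)2 = 1.355 / 258.22 = 0.005247
n = 0.06299 / 0.005247 = 12.00 ≈ 12 → KAl(SO4)2·12H2O

KAl(SO4)2·12H2O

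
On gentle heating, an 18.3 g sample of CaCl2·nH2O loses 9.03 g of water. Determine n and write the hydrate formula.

Mass of anhydrous CaCl2 = 18.3 − 9.03 = 9.27 g
mol H2O = 9.03 / 18.02 = 0.5011
Molar mass of CaCl2 = 110.98 g/mol → mol CaCl2 = 9.27 / 110.98 = 0.08353
n = 0.5011 / 0.08353 = 6.00 ≈ 6 → CaCl2·6H2O

CaCl2·6H2O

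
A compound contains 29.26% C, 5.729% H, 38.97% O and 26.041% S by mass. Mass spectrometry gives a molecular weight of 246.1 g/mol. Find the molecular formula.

C6H14O6S2

Assume 100 g: 29.26 g C, 5.729 g H, 38.97 g O, 26.041 g S.
C: 29.26 g ÷ 12.01 g/mol = 2.436 mol
H: 5.729 g ÷ 1.008 g/mol = 5.684 mol
O: 38.97 g ÷ 16.00 g/mol = 2.436 mol
S: 26.041 g ÷ 32.07 g/mol = 0.812 mol
Ratios (÷ 0.812): C 3.000, H 6.999, O 3.000, S 1.000
Ratio ≈ 3:7:3:1, so the empirical formula is C3H7O3S
Empirical-formula mass = 123.16 g/mol
n = 246.1 / 123.16 = 2.00 ≈ 2
Molecular formula = (C3H7O3S)×2 = C6H14O6S2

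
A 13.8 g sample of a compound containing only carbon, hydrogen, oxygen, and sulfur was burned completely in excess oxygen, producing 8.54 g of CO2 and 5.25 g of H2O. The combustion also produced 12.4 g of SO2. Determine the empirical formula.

mol C = 8.54 / 44.01 = 0.1940; mass C = 0.1940 × 12.01 = 2.331 g
mol H = 2 × (5.25 / 18.02) = 0.5827; mass H = 0.5827 × 1.008 = 0.5873 g
mol S = 12.4 / 64.07 = 0.1935; mass S = 6.207 g
mass O = 13.8 − (9.125) = 4.675 g → mol O = 0.2922
Ratios (÷ 0.1935): C 1.003, H 3.011, O 1.510, S 1.000
×2: C 2.01, H 6.02, O 3.02, S 2.00 → C2H6O3S2

C2H6O3S2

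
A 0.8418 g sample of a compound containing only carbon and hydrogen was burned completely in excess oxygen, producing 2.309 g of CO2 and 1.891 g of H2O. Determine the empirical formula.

mol C = 2.309 / 44.01 = 0.05247; mass C = 0.05247 × 12.01 = 0.6301 g
mol H = 2 × (1.891 / 18.02) = 0.2099; mass H = 0.2099 × 1.008 = 0.2116 g
Smallest is C at 0.05247 mol; normalising gives C 1.000, H 4.000
≈ 1:4 → CH4

CH4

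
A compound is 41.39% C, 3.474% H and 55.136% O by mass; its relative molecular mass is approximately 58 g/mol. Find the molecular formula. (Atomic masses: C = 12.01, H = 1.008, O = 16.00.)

C2H2O2

Assume 100 g: 41.39 g C, 3.474 g H, 55.136 g O.
Moles — C: 41.39 / 12.01 = 3.446 mol; H: 3.474 / 1.008 = 3.446 mol; O: 55.136 / 16.00 = 3.446 mol
Smallest is O at 3.446 mol; normalising gives C 1.000, H 1.000, O 1.000
≈ 1:1:1 → CHO
Empirical-formula mass = 29.02 g/mol
n = 58 / 29.02 = 2.00 ≈ 2
Molecular formula = (CHO)×2 = C2H2O2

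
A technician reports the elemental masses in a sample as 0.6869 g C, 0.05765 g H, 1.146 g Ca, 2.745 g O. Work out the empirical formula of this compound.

n(C) = 0.6869/12.01 = 0.05719, n(H) = 0.05765/1.008 = 0.05719, n(Ca) = 1.146/40.08 = 0.02859, n(O) = 2.745/16.00 = 0.1716
Ratios (÷ 0.02859): C 2.000, H 2.000, Ca 1.000, O 6.000
Ratio ≈ 2:2:1:6, so the empirical formula is C2H2CaO6

C2H2CaO6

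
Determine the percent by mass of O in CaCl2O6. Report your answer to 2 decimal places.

46.38%

Molar mass = 1(40.08) + 2(35.45) + 6(16.00) = 206.980 g/mol
Mass of O per mole = 6 × 16.00 = 96.000 g
% O = 96.000 / 206.980 × 100 = 46.38%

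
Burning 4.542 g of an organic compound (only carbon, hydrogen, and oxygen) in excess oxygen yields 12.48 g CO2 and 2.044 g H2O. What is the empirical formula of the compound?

C5H4O

mol C = 12.48 / 44.01 = 0.2836; mass C = 0.2836 × 12.01 = 3.406 g
mol H = 2 × (2.044 / 18.02) = 0.2269; mass H = 0.2269 × 1.008 = 0.2287 g
mass O = 4.542 − (3.634) = 0.9076 g → mol O = 0.05673
Ratios (÷ 0.05673): C 4.999, H 3.999, O 1.000
≈ 5:4:1 → C5H4O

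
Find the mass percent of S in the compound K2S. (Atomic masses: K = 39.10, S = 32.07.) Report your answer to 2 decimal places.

29.08%

Molar mass = 2(39.10) + 1(32.07) = 110.270 g/mol
Mass of S per mole = 1 × 32.07 = 32.070 g
% S = 32.070 / 110.270 × 100 = 29.08%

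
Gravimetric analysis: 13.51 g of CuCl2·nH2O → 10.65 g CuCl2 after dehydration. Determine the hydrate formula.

CuCl2·2H2O

Mass of water lost = 13.51 − 10.65 = 2.86 g → 2.86 / 18.02 = 0.1587 mol H2O
Molar mass of CuCl2 = 134.45 g/mol → mol CuCl2 = 10.65 / 134.45 = 0.07921
n = 0.1587 / 0.07921 = 2.00 ≈ 2 → CuCl2·2H2O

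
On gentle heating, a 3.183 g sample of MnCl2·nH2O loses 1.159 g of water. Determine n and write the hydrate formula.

MnCl2·4H2O

Mass of anhydrous MnCl2 = 3.183 − 1.159 = 2.024 g
mol H2O = 1.159 / 18.02 = 0.06432
Molar mass of MnCl2 = 125.84 g/mol → mol MnCl2 = 2.024 / 125.84 = 0.01608
n = 0.06432 / 0.01608 = 4.00 ≈ 4 → MnCl2·4H2O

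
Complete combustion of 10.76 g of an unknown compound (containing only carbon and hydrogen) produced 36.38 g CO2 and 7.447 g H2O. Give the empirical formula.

CH

mol C = 36.38 / 44.01 = 0.8266; mass C = 0.8266 × 12.01 = 9.928 g
mol H = 2 × (7.447 / 18.02) = 0.8265; mass H = 0.8265 × 1.008 = 0.8331 g
Divide by the smallest (0.8265 mol H): C 1.000, H 1.000
Ratio ≈ 1:1, so the empirical formula is CH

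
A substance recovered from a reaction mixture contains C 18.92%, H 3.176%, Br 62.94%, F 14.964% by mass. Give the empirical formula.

Assume 100 g: 18.92 g C, 3.176 g H, 62.94 g Br, 14.964 g F.
Moles — C: 18.92 / 12.01 = 1.575 mol; H: 3.176 / 1.008 = 3.151 mol; Br: 62.94 / 79.90 = 0.7877 mol; F: 14.964 / 19.00 = 0.7876 mol
Ratios (÷ 0.7876): C 2.000, H 4.001, Br 1.000, F 1.000
→ C2H4BrF

C2H4BrF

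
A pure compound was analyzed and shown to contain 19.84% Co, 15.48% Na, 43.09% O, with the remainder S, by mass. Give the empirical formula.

CoNa2O8S2

Assume 100 g: 19.84 g Co, 15.48 g Na, 43.09 g O, 21.59 g S.
Moles — Co: 19.84 / 58.93 = 0.3367 mol; Na: 15.48 / 22.99 = 0.6733 mol; O: 43.09 / 16.00 = 2.693 mol; S: 21.59 / 32.07 = 0.6732 mol
Ratios (÷ 0.3367): Co 1.000, Na 2.000, O 7.999, S 2.000
≈ 1:2:8:2 → CoNa2O8S2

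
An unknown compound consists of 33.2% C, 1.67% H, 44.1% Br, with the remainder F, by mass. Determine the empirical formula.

Assume 100 g: 33.2 g C, 1.67 g H, 44.1 g Br, 21.03 g F.
n(C) = 33.2/12.01 = 2.764, n(H) = 1.67/1.008 = 1.657, n(Br) = 44.1/79.90 = 0.5519, n(F) = 21.03/19.00 = 1.107
Divide by the smallest (0.5519 mol Br): C 5.008, H 3.002, Br 1.000, F 2.005
≈ 5:3:1:2 → C5H3BrF2

C5H3BrF2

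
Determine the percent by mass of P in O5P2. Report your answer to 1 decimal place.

Molar mass = 5(16.00) + 2(30.97) = 141.940 g/mol
Mass of P per mole = 2 × 30.97 = 61.940 g
% P = 61.940 / 141.940 × 100 = 43.6%

43.6%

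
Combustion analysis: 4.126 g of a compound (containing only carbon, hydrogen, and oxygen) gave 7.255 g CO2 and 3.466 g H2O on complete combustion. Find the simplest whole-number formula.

mol C = 7.255 / 44.01 = 0.1648; mass C = 0.1648 × 12.01 = 1.980 g
mol H = 2 × (3.466 / 18.02) = 0.3847; mass H = 0.3847 × 1.008 = 0.3878 g
mass O = 4.126 − (2.368) = 1.758 g → mol O = 0.1099
Smallest is O at 0.1099 mol; normalising gives C 1.500, H 3.500, O 1.000
Scaling by 2: C 3.00, H 7.00, O 2.00 → C3H7O2

C3H7O2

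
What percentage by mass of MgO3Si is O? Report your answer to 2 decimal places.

Molar mass = 1(24.31) + 3(16.00) + 1(28.09) = 100.400 g/mol
Mass of O per mole = 3 × 16.00 = 48.000 g
% O = 48.000 / 100.400 × 100 = 47.81%

47.81%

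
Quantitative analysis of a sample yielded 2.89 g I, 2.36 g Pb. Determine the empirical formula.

Moles — I: 2.89 / 126.90 = 0.02277 mol; Pb: 2.36 / 207.2 = 0.01139 mol
Divide by the smallest (0.01139 mol Pb): I 1.999, Pb 1.000
→ I2Pb

I2Pb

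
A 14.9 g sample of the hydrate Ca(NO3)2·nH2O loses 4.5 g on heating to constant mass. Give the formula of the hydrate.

Mass of anhydrous Ca(NO3)2 = 14.9 − 4.5 = 10.4 g
mol H2O = 4.5 / 18.02 = 0.2497
Molar mass of Ca(NO3)2 = 164.10 g/mol → mol Ca(NO3)2 = 10.4 / 164.10 = 0.06338
n = 0.2497 / 0.06338 = 3.94 ≈ 4 → Ca(NO3)2·4H2O

Ca(NO3)2·4H2O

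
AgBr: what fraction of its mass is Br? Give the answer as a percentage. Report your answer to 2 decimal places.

Molar mass = 1(107.87) + 1(79.90) = 187.770 g/mol
Mass of Br per mole = 1 × 79.90 = 79.900 g
% Br = 79.900 / 187.770 × 100 = 42.55%

42.55%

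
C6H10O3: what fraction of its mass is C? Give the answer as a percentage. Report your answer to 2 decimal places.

55.37%

Molar mass = 6(12.01) + 10(1.008) + 3(16.00) = 130.140 g/mol
Mass of C per mole = 6 × 12.01 = 72.060 g
% C = 72.060 / 130.140 × 100 = 55.37%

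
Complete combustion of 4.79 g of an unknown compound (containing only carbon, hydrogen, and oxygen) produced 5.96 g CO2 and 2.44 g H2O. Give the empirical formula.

C3H6O4

mol C = 5.96 / 44.01 = 0.1354; mass C = 0.1354 × 12.01 = 1.626 g
mol H = 2 × (2.44 / 18.02) = 0.2708; mass H = 0.2708 × 1.008 = 0.2730 g
mass O = 4.79 − (1.899) = 2.891 g → mol O = 0.1807
Smallest is C at 0.1354 mol; normalising gives C 1.000, H 2.000, O 1.334
Multiply by 3: C 3.00, H 6.00, O 4.00 → C3H6O4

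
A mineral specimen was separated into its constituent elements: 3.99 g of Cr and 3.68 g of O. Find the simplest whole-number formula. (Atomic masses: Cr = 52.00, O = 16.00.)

Cr: 3.99 g ÷ 52.00 g/mol = 0.07673 mol
O: 3.68 g ÷ 16.00 g/mol = 0.23 mol
Smallest is Cr at 0.07673 mol; normalising gives Cr 1.000, O 2.997
Ratio ≈ 1:3, so the empirical formula is CrO3

CrO3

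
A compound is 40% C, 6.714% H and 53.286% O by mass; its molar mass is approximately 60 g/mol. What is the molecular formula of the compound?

C2H4O2

Assume 100 g: 40 g C, 6.714 g H, 53.286 g O.
Moles — C: 40 / 12.01 = 3.331 mol; H: 6.714 / 1.008 = 6.661 mol; O: 53.286 / 16.00 = 3.33 mol
Divide by the smallest (3.33 mol O): C 1.000, H 2.000, O 1.000
→ CH2O
Empirical-formula mass = 30.03 g/mol
n = 60 / 30.03 = 2.00 ≈ 2
Molecular formula = (CH2O)×2 = C2H4O2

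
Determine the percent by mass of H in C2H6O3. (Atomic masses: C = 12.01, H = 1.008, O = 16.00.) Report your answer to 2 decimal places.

7.75%

Molar mass = 2(12.01) + 6(1.008) + 3(16.00) = 78.068 g/mol
Mass of H per mole = 6 × 1.008 = 6.048 g
% H = 6.048 / 78.068 × 100 = 7.75%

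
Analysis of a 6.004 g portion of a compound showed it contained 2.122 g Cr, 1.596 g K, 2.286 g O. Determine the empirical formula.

Cr2K2O7

Cr: 2.122 g ÷ 52.00 g/mol = 0.04081 mol
K: 1.596 g ÷ 39.10 g/mol = 0.04082 mol
O: 2.286 g ÷ 16.00 g/mol = 0.1429 mol
Ratios (÷ 0.04081): Cr 1.000, K 1.000, O 3.501
×2: Cr 2.00, K 2.00, O 7.00 → Cr2K2O7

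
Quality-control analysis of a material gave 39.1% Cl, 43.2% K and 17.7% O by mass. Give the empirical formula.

Assume 100 g: 39.1 g Cl, 43.2 g K, 17.7 g O.
Cl: 39.1 g ÷ 35.45 g/mol = 1.103 mol
K: 43.2 g ÷ 39.10 g/mol = 1.105 mol
O: 17.7 g ÷ 16.00 g/mol = 1.106 mol
Divide by the smallest (1.103 mol Cl): Cl 1.000, K 1.002, O 1.003
Ratio ≈ 1:1:1, so the empirical formula is ClKO

ClKO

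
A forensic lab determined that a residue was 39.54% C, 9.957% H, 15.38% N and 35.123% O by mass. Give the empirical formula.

Assume 100 g: 39.54 g C, 9.957 g H, 15.38 g N, 35.123 g O.
C: 39.54 g ÷ 12.01 g/mol = 3.292 mol
H: 9.957 g ÷ 1.008 g/mol = 9.878 mol
N: 15.38 g ÷ 14.01 g/mol = 1.098 mol
O: 35.123 g ÷ 16.00 g/mol = 2.195 mol
Divide by the smallest (1.098 mol N): C 2.999, H 8.998, N 1.000, O 2.000
Ratio ≈ 3:9:1:2, so the empirical formula is C3H9NO2

C3H9NO2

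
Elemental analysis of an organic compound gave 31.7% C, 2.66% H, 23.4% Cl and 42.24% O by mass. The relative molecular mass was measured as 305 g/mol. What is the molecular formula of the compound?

Assume 100 g: 31.7 g C, 2.66 g H, 23.4 g Cl, 42.24 g O.
Moles — C: 31.7 / 12.01 = 2.639 mol; H: 2.66 / 1.008 = 2.639 mol; Cl: 23.4 / 35.45 = 0.6601 mol; O: 42.24 / 16.00 = 2.64 mol
Divide by the smallest (0.6601 mol Cl): C 3.999, H 3.998, Cl 1.000, O 3.999
→ C4H4ClO4
Empirical-formula mass = 151.52 g/mol
n = 305 / 151.52 = 2.01 ≈ 2
Molecular formula = (C4H4ClO4)×2 = C8H8Cl2O8

C8H8Cl2O8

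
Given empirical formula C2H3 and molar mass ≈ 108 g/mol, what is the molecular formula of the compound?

Empirical-formula mass = 27.04 g/mol
n = 108 / 27.04 = 3.99 ≈ 4
Molecular formula = (C2H3)4 = C8H12

C8H12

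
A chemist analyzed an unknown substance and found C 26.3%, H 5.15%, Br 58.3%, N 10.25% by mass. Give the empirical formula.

C3H7BrN

Assume 100 g: 26.3 g C, 5.15 g H, 58.3 g Br, 10.25 g N.
Moles — C: 26.3 / 12.01 = 2.19 mol; H: 5.15 / 1.008 = 5.109 mol; Br: 58.3 / 79.90 = 0.7297 mol; N: 10.25 / 14.01 = 0.7316 mol
Divide by the smallest (0.7297 mol Br): C 3.001, H 7.002, Br 1.000, N 1.003
Ratio ≈ 3:7:1:1, so the empirical formula is C3H7BrN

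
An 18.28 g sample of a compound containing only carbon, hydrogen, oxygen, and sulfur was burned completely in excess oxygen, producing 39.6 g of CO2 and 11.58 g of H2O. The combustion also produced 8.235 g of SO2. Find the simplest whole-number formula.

C7H10OS

mol C = 39.6 / 44.01 = 0.8998; mass C = 0.8998 × 12.01 = 10.81 g
mol H = 2 × (11.58 / 18.02) = 1.285; mass H = 1.285 × 1.008 = 1.296 g
mol S = 8.235 / 64.07 = 0.1285; mass S = 4.122 g
mass O = 18.28 − (16.22) = 2.056 g → mol O = 0.1285
Ratios (÷ 0.1285): C 7.003, H 10.002, O 1.000, S 1.000
Ratio ≈ 7:10:1:1, so the empirical formula is C7H10OS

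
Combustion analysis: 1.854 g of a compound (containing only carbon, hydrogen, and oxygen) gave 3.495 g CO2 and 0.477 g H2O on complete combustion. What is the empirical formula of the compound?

C3H2O2

mol C = 3.495 / 44.01 = 0.07941; mass C = 0.07941 × 12.01 = 0.9538 g
mol H = 2 × (0.477 / 18.02) = 0.05294; mass H = 0.05294 × 1.008 = 0.05336 g
mass O = 1.854 − (1.007) = 0.8469 g → mol O = 0.05293
Divide by the smallest (0.05293 mol O): C 1.500, H 1.000, O 1.000
Multiply by 2: C 3.00, H 2.00, O 2.00 → C3H2O2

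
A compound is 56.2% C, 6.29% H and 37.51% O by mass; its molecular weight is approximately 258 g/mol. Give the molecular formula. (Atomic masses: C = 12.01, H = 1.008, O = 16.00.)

C12H16O6

Assume 100 g: 56.2 g C, 6.29 g H, 37.51 g O.
n(C) = 56.2/12.01 = 4.679, n(H) = 6.29/1.008 = 6.24, n(O) = 37.51/16.00 = 2.344
Ratios (÷ 2.344): C 1.996, H 2.662, O 1.000
Multiply by 3: C 5.99, H 7.99, O 3.00 → C6H8O3
Empirical-formula mass = 128.12 g/mol
n = 258 / 128.12 = 2.01 ≈ 2
Molecular formula = (C6H8O3)×2 = C12H16O6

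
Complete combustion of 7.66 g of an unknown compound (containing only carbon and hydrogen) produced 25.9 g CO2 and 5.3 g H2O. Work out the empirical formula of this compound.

mol C = 25.9 / 44.01 = 0.5885; mass C = 0.5885 × 12.01 = 7.068 g
mol H = 2 × (5.3 / 18.02) = 0.5882; mass H = 0.5882 × 1.008 = 0.5929 g
Smallest is H at 0.5882 mol; normalising gives C 1.000, H 1.000
→ CH

CH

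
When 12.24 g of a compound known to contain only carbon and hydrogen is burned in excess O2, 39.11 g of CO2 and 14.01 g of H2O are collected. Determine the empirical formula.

C4H7

mol C = 39.11 / 44.01 = 0.8887; mass C = 0.8887 × 12.01 = 10.67 g
mol H = 2 × (14.01 / 18.02) = 1.555; mass H = 1.555 × 1.008 = 1.567 g
Divide by the smallest (0.8887 mol C): C 1.000, H 1.750
Scaling by 4: C 4.00, H 7.00 → C4H7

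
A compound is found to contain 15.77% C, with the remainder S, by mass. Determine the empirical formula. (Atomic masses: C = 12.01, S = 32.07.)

CS2

Assume 100 g: 15.77 g C, 84.23 g S.
C: 15.77 g ÷ 12.01 g/mol = 1.313 mol
S: 84.23 g ÷ 32.07 g/mol = 2.626 mol
Smallest is C at 1.313 mol; normalising gives C 1.000, S 2.000
≈ 1:2 → CS2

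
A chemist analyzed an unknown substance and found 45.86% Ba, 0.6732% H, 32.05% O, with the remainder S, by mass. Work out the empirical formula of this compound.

Assume 100 g: 45.86 g Ba, 0.6732 g H, 32.05 g O, 21.417 g S.
Moles — Ba: 45.86 / 137.33 = 0.3339 mol; H: 0.6732 / 1.008 = 0.6679 mol; O: 32.05 / 16.00 = 2.003 mol; S: 21.417 / 32.07 = 0.6678 mol
Smallest is Ba at 0.3339 mol; normalising gives Ba 1.000, H 2.000, O 5.998, S 2.000
Ratio ≈ 1:2:6:2, so the empirical formula is BaH2O6S2

BaH2O6S2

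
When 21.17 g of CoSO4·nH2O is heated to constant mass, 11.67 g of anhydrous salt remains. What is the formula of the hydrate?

Mass of water lost = 21.17 − 11.67 = 9.5 g → 9.5 / 18.02 = 0.5272 mol H2O
Molar mass of CoSO4 = 155.00 g/mol → mol CoSO4 = 11.67 / 155.00 = 0.07529
n = 0.5272 / 0.07529 = 7.00 ≈ 7 → CoSO4·7H2O

CoSO4·7H2O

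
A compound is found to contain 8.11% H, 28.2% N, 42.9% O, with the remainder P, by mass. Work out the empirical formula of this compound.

H12N3O4P

Assume 100 g: 8.11 g H, 28.2 g N, 42.9 g O, 20.79 g P.
H: 8.11 g ÷ 1.008 g/mol = 8.046 mol
N: 28.2 g ÷ 14.01 g/mol = 2.013 mol
O: 42.9 g ÷ 16.00 g/mol = 2.681 mol
P: 20.79 g ÷ 30.97 g/mol = 0.6713 mol
Divide by the smallest (0.6713 mol P): H 11.985, N 2.998, O 3.994, P 1.000
Ratio ≈ 12:3:4:1, so the empirical formula is H12N3O4P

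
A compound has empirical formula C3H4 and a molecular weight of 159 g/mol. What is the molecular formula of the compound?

C12H16

Empirical-formula mass = 40.06 g/mol
n = 159 / 40.06 = 3.97 ≈ 4
Molecular formula = (C3H4)4 = C12H16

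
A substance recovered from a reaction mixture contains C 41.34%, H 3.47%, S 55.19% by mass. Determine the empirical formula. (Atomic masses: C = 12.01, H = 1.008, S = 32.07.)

Assume 100 g: 41.34 g C, 3.47 g H, 55.19 g S.
Moles — C: 41.34 / 12.01 = 3.442 mol; H: 3.47 / 1.008 = 3.442 mol; S: 55.19 / 32.07 = 1.721 mol
Ratios (÷ 1.721): C 2.000, H 2.000, S 1.000
→ C2H2S

C2H2S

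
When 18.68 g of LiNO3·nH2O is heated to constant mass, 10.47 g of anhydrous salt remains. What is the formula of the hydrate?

Mass of water lost = 18.68 − 10.47 = 8.21 g → 8.21 / 18.02 = 0.4556 mol H2O
Molar mass of LiNO3 = 68.95 g/mol → mol LiNO3 = 10.47 / 68.95 = 0.1518
n = 0.4556 / 0.1518 = 3.00 ≈ 3 → LiNO3·3H2O

LiNO3·3H2O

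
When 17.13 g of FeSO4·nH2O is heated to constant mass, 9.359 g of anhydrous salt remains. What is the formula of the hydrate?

Mass of water lost = 17.13 − 9.359 = 7.771 g → 7.771 / 18.02 = 0.4312 mol H2O
Molar mass of FeSO4 = 151.92 g/mol → mol FeSO4 = 9.359 / 151.92 = 0.0616
n = 0.4312 / 0.0616 = 7.00 ≈ 7 → FeSO4·7H2O

FeSO4·7H2O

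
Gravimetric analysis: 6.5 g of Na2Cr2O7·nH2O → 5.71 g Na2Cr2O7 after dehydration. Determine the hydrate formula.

Mass of water lost = 6.5 − 5.71 = 0.79 g → 0.79 / 18.02 = 0.04384 mol H2O
Molar mass of Na2Cr2O7 = 261.98 g/mol → mol Na2Cr2O7 = 5.71 / 261.98 = 0.0218
n = 0.04384 / 0.0218 = 2.01 ≈ 2 → Na2Cr2O7·2H2O

Na2Cr2O7·2H2O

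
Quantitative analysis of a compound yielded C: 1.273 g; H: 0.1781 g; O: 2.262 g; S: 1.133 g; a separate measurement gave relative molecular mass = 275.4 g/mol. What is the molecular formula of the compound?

C6H10O8S2

C: 1.273 g ÷ 12.01 g/mol = 0.106 mol
H: 0.1781 g ÷ 1.008 g/mol = 0.1767 mol
O: 2.262 g ÷ 16.00 g/mol = 0.1414 mol
S: 1.133 g ÷ 32.07 g/mol = 0.03533 mol
Smallest is S at 0.03533 mol; normalising gives C 3.000, H 5.001, O 4.002, S 1.000
≈ 3:5:4:1 → C3H5O4S
Empirical-formula mass = 137.14 g/mol
n = 275.4 / 137.14 = 2.01 ≈ 2
Molecular formula = (C3H5O4S)×2 = C6H10O8S2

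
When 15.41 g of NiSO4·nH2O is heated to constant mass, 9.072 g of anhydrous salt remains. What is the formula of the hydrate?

NiSO4·6H2O

Mass of water lost = 15.41 − 9.072 = 6.338 g → 6.338 / 18.02 = 0.3517 mol H2O
Molar mass of NiSO4 = 154.76 g/mol → mol NiSO4 = 9.072 / 154.76 = 0.05862
n = 0.3517 / 0.05862 = 6.00 ≈ 6 → NiSO4·6H2O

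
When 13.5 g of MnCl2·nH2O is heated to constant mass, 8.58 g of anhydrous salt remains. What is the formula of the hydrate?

Mass of water lost = 13.5 − 8.58 = 4.92 g → 4.92 / 18.02 = 0.273 mol H2O
Molar mass of MnCl2 = 125.84 g/mol → mol MnCl2 = 8.58 / 125.84 = 0.06818
n = 0.273 / 0.06818 = 4.00 ≈ 4 → MnCl2·4H2O

MnCl2·4H2O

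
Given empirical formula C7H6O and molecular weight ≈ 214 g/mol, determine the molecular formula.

C14H12O2

Empirical-formula mass = 106.12 g/mol
n = 214 / 106.12 = 2.02 ≈ 2
Molecular formula = (C7H6O)2 = C14H12O2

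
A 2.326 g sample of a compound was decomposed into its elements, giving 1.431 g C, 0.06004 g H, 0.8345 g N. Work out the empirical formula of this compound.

C: 1.431 g ÷ 12.01 g/mol = 0.1192 mol
H: 0.06004 g ÷ 1.008 g/mol = 0.05956 mol
N: 0.8345 g ÷ 14.01 g/mol = 0.05956 mol
Ratios (÷ 0.05956): C 2.000, H 1.000, N 1.000
≈ 2:1:1 → C2HN

C2HN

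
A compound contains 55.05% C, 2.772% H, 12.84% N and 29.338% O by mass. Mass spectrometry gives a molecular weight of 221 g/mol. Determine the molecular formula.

C10H6N2O4

Assume 100 g: 55.05 g C, 2.772 g H, 12.84 g N, 29.338 g O.
n(C) = 55.05/12.01 = 4.584, n(H) = 2.772/1.008 = 2.75, n(N) = 12.84/14.01 = 0.9165, n(O) = 29.338/16.00 = 1.834
Divide by the smallest (0.9165 mol N): C 5.001, H 3.001, N 1.000, O 2.001
≈ 5:3:1:2 → C5H3NO2
Empirical-formula mass = 109.08 g/mol
n = 221 / 109.08 = 2.03 ≈ 2
Molecular formula = (C5H3NO2)×2 = C10H6N2O4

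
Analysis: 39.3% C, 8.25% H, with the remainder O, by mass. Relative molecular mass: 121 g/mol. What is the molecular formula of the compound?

C4H10O4

Assume 100 g: 39.3 g C, 8.25 g H, 52.45 g O.
C: 39.3 g ÷ 12.01 g/mol = 3.272 mol
H: 8.25 g ÷ 1.008 g/mol = 8.185 mol
O: 52.45 g ÷ 16.00 g/mol = 3.278 mol
Divide by the smallest (3.272 mol C): C 1.000, H 2.501, O 1.002
Scaling by 2: C 2.00, H 5.00, O 2.00 → C2H5O2
Empirical-formula mass = 61.06 g/mol
n = 121 / 61.06 = 1.98 ≈ 2
Molecular formula = (C2H5O2)×2 = C4H10O4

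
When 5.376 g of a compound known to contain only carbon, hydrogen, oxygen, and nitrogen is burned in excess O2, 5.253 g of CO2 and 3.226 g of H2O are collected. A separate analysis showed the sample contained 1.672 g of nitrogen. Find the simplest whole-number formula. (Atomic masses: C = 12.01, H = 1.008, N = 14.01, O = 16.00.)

mol C = 5.253 / 44.01 = 0.1194; mass C = 0.1194 × 12.01 = 1.434 g
mol H = 2 × (3.226 / 18.02) = 0.3580; mass H = 0.3580 × 1.008 = 0.3609 g
mol N = 1.672 / 14.01 = 0.1193
mass O = 5.376 − (3.466) = 1.910 g → mol O = 0.1193
Smallest is N at 0.1193 mol; normalising gives C 1.000, H 3.000, N 1.000, O 1.000
→ CH3NO

CH3NO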